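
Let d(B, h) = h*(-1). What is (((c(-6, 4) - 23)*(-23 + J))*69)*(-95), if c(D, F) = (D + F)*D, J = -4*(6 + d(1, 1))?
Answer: -3100515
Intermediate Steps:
d(B, h) = -h
J = -20 (J = -4*(6 - 1*1) = -4*(6 - 1) = -4*5 = -20)
c(D, F) = D*(D + F)
(((c(-6, 4) - 23)*(-23 + J))*69)*(-95) = (((-6*(-6 + 4) - 23)*(-23 - 20))*69)*(-95) = (((-6*(-2) - 23)*(-43))*69)*(-95) = (((12 - 23)*(-43))*69)*(-95) = (-11*(-43)*69)*(-95) = (473*69)*(-95) = 32637*(-95) = -3100515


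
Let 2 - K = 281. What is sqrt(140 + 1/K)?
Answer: sqrt(1210829)/93 ≈ 11.832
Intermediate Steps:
K = -279 (K = 2 - 1*281 = 2 - 281 = -279)
sqrt(140 + 1/K) = sqrt(140 + 1/(-279)) = sqrt(140 - 1/279) = sqrt(39059/279) = sqrt(1210829)/93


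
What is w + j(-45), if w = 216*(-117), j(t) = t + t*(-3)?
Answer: -25182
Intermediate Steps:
j(t) = -2*t (j(t) = t - 3*t = -2*t)
w = -25272
w + j(-45) = -25272 - 2*(-45) = -25272 + 90 = -25182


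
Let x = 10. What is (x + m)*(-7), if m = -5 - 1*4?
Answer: -7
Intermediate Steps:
m = -9 (m = -5 - 4 = -9)
(x + m)*(-7) = (10 - 9)*(-7) = 1*(-7) = -7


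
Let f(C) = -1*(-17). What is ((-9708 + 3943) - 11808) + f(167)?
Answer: -17556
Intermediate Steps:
f(C) = 17
((-9708 + 3943) - 11808) + f(167) = ((-9708 + 3943) - 11808) + 17 = (-5765 - 11808) + 17 = -17573 + 17 = -17556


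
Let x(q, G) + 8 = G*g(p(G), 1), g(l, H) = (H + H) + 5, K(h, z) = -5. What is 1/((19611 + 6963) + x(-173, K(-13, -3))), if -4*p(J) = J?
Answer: 1/26531 ≈ 3.7692e-5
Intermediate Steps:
p(J) = -J/4
g(l, H) = 5 + 2*H (g(l, H) = 2*H + 5 = 5 + 2*H)
x(q, G) = -8 + 7*G (x(q, G) = -8 + G*(5 + 2*1) = -8 + G*(5 + 2) = -8 + G*7 = -8 + 7*G)
1/((19611 + 6963) + x(-173, K(-13, -3))) = 1/((19611 + 6963) + (-8 + 7*(-5))) = 1/(26574 + (-8 - 35)) = 1/(26574 - 43) = 1/26531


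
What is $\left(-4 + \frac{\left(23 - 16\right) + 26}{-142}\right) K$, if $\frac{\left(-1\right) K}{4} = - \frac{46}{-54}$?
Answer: $\frac{27646}{1917} \approx 14.421$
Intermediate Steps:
$K = - \frac{92}{27}$ ($K = - 4 \left(- \frac{46}{-54}\right) = - 4 \left(\left(-46\right) \left(- \frac{1}{54}\right)\right) = \left(-4\right) \frac{23}{27} = - \frac{92}{27} \approx -3.4074$)
$\left(-4 + \frac{\left(23 - 16\right) + 26}{-142}\right) K = \left(-4 + \frac{\left(23 - 16\right) + 26}{-142}\right) \left(- \frac{92}{27}\right) = \left(-4 + \left(7 + 26\right) \left(- \frac{1}{142}\right)\right) \left(- \frac{92}{27}\right) = \left(-4 + 33 \left(- \frac{1}{142}\right)\right) \left(- \frac{92}{27}\right) = \left(-4 - \frac{33}{142}\right) \left(- \frac{92}{27}\right) = \left(- \frac{601}{142}\right) \left(- \frac{92}{27}\right) = \frac{27646}{1917}$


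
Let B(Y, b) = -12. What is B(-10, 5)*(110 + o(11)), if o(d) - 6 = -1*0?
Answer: -1392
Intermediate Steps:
o(d) = 6 (o(d) = 6 - 1*0 = 6 + 0 = 6)
B(-10, 5)*(110 + o(11)) = -12*(110 + 6) = -12*116 = -1392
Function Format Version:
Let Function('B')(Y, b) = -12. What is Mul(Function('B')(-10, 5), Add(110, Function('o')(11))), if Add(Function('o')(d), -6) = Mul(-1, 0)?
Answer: -1392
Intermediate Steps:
Function('o')(d) = 6 (Function('o')(d) = Add(6, Mul(-1, 0)) = Add(6, 0) = 6)
Mul(Function('B')(-10, 5), Add(110, Function('o')(11))) = Mul(-12, Add(110, 6)) = Mul(-12, 116) = -1392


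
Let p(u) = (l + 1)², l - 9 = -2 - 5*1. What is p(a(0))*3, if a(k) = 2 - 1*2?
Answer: 27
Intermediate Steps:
a(k) = 0 (a(k) = 2 - 2 = 0)
l = 2 (l = 9 + (-2 - 5*1) = 9 + (-2 - 5) = 9 - 7 = 2)
p(u) = 9 (p(u) = (2 + 1)² = 3² = 9)
p(a(0))*3 = 9*3 = 27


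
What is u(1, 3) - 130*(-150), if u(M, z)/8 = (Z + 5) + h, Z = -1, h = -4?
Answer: 19500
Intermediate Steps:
u(M, z) = 0 (u(M, z) = 8*((-1 + 5) - 4) = 8*(4 - 4) = 8*0 = 0)
u(1, 3) - 130*(-150) = 0 - 130*(-150) = 0 + 19500 = 19500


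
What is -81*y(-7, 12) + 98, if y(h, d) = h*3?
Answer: 1799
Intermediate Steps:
y(h, d) = 3*h
-81*y(-7, 12) + 98 = -243*(-7) + 98 = -81*(-21) + 98 = 1701 + 98 = 1799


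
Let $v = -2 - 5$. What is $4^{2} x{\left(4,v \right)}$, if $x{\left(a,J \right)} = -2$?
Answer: $-32$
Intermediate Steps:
$v = -7$
$4^{2} x{\left(4,v \right)} = 4^{2} \left(-2\right) = 16 \left(-2\right) = -32$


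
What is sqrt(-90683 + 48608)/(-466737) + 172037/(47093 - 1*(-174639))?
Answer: 172037/221732 - 5*I*sqrt(187)/155579 ≈ 0.77588 - 0.00043948*I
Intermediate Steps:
sqrt(-90683 + 48608)/(-466737) + 172037/(47093 - 1*(-174639)) = sqrt(-42075)*(-1/466737) + 172037/(47093 + 174639) = (15*I*sqrt(187))*(-1/466737) + 172037/221732 = -5*I*sqrt(187)/155579 + 172037*(1/221732) = -5*I*sqrt(187)/155579 + 172037/221732 = 172037/221732 - 5*I*sqrt(187)/155579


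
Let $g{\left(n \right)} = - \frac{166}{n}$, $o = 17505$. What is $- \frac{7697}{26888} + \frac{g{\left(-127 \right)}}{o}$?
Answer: $- \frac{17107006687}{59775653880} \approx -0.28619$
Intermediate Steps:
$- \frac{7697}{26888} + \frac{g{\left(-127 \right)}}{o} = - \frac{7697}{26888} + \frac{\left(-166\right) \frac{1}{-127}}{17505} = \left(-7697\right) \frac{1}{26888} + \left(-166\right) \left(- \frac{1}{127}\right) \frac{1}{17505} = - \frac{7697}{26888} + \frac{166}{127} \cdot \frac{1}{17505} = - \frac{7697}{26888} + \frac{166}{2223135} = - \frac{17107006687}{59775653880}$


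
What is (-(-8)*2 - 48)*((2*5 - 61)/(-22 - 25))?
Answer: -1632/47 ≈ -34.723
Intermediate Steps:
(-(-8)*2 - 48)*((2*5 - 61)/(-22 - 25)) = (-8*(-2) - 48)*((10 - 61)/(-47)) = (16 - 48)*(-51*(-1/47)) = -32*51/47 = -1632/47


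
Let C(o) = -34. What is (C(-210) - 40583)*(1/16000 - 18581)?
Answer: 12075271591383/16000 ≈ 7.5470e+8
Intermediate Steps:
(C(-210) - 40583)*(1/16000 - 18581) = (-34 - 40583)*(1/16000 - 18581) = -40617*(1/16000 - 18581) = -40617*(-297295999/16000) = 12075271591383/16000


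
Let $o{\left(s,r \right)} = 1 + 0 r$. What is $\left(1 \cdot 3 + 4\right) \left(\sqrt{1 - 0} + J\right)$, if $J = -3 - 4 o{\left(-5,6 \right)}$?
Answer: $-42$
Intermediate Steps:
$o{\left(s,r \right)} = 1$ ($o{\left(s,r \right)} = 1 + 0 = 1$)
$J = -7$ ($J = -3 - 4 = -7$)
$\left(1 \cdot 3 + 4\right) \left(\sqrt{1 - 0} + J\right) = \left(1 \cdot 3 + 4\right) \left(\sqrt{1 - 0} - 7\right) = \left(3 + 4\right) \left(\sqrt{1 + \left(-3 + 3\right)} - 7\right) = 7 \left(\sqrt{1 + 0} - 7\right) = 7 \left(\sqrt{1} - 7\right) = 7 \left(1 - 7\right) = 7 \left(-6\right) = -42$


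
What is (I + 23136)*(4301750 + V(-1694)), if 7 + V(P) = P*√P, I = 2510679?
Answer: 10899820939545 - 47215108710*I*√14 ≈ 1.09e+13 - 1.7666e+11*I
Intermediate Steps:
V(P) = -7 + P^(3/2) (V(P) = -7 + P*√P = -7 + P^(3/2))
(I + 23136)*(4301750 + V(-1694)) = (2510679 + 23136)*(4301750 + (-7 + (-1694)^(3/2))) = 2533815*(4301750 + (-7 - 18634*I*√14)) = 2533815*(4301743 - 18634*I*√14) = 10899820939545 - 47215108710*I*√14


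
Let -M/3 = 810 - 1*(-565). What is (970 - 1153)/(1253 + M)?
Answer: 183/2872 ≈ 0.063719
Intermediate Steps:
M = -4125 (M = -3*(810 - 1*(-565)) = -3*(810 + 565) = -3*1375 = -4125)
(970 - 1153)/(1253 + M) = (970 - 1153)/(1253 - 4125) = -183/(-2872) = -183*(-1/2872) = 183/2872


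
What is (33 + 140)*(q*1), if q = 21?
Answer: 3633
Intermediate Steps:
(33 + 140)*(q*1) = (33 + 140)*(21*1) = 173*21 = 3633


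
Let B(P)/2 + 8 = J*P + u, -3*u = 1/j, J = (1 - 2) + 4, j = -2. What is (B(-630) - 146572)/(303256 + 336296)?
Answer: -451103/1918656 ≈ -0.23511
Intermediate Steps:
J = 3 (J = -1 + 4 = 3)
u = ⅙ (u = -⅓/(-2) = -⅓*(-½) = ⅙ ≈ 0.16667)
B(P) = -47/3 + 6*P (B(P) = -16 + 2*(3*P + ⅙) = -16 + 2*(⅙ + 3*P) = -16 + (⅓ + 6*P) = -47/3 + 6*P)
(B(-630) - 146572)/(303256 + 336296) = ((-47/3 + 6*(-630)) - 146572)/(303256 + 336296) = ((-47/3 - 3780) - 146572)/639552 = (-11387/3 - 146572)*(1/639552) = -451103/3*1/639552 = -451103/1918656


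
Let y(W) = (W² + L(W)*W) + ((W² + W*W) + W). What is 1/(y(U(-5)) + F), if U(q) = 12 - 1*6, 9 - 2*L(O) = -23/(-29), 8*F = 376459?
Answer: 232/10949471 ≈ 2.1188e-5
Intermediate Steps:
F = 376459/8 (F = (⅛)*376459 = 376459/8 ≈ 47057.)
L(O) = 119/29 (L(O) = 9/2 - (-23)/(2*(-29)) = 9/2 - (-23)*(-1)/(2*29) = 9/2 - ½*23/29 = 9/2 - 23/58 = 119/29)
U(q) = 6 (U(q) = 12 - 6 = 6)
y(W) = 3*W² + 148*W/29 (y(W) = (W² + 119*W/29) + ((W² + W*W) + W) = (W² + 119*W/29) + ((W² + W²) + W) = (W² + 119*W/29) + (2*W² + W) = (W² + 119*W/29) + (W + 2*W²) = 3*W² + 148*W/29)
1/(y(U(-5)) + F) = 1/((1/29)*6*(148 + 87*6) + 376459/8) = 1/((1/29)*6*(148 + 522) + 376459/8) = 1/((1/29)*6*670 + 376459/8) = 1/(4020/29 + 376459/8) = 1/(10949471/232) = 232/10949471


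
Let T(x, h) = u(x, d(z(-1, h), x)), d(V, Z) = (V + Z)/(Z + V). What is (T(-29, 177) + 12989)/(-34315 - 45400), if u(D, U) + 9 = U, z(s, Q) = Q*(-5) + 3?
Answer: -12981/79715 ≈ -0.16284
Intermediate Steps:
z(s, Q) = 3 - 5*Q (z(s, Q) = -5*Q + 3 = 3 - 5*Q)
d(V, Z) = 1 (d(V, Z) = (V + Z)/(V + Z) = 1)
u(D, U) = -9 + U
T(x, h) = -8 (T(x, h) = -9 + 1 = -8)
(T(-29, 177) + 12989)/(-34315 - 45400) = (-8 + 12989)/(-34315 - 45400) = 12981/(-79715) = 12981*(-1/79715) = -12981/79715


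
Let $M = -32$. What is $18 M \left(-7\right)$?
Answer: $4032$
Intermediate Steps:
$18 M \left(-7\right) = 18 \left(-32\right) \left(-7\right) = \left(-576\right) \left(-7\right) = 4032$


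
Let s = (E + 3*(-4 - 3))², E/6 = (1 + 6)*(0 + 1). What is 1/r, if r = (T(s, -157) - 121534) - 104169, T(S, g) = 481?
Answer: -1/225222 ≈ -4.4401e-6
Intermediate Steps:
E = 42 (E = 6*((1 + 6)*(0 + 1)) = 6*(7*1) = 6*7 = 42)
s = 441 (s = (42 + 3*(-4 - 3))² = (42 + 3*(-7))² = (42 - 21)² = 21² = 441)
r = -225222 (r = (481 - 121534) - 104169 = -121053 - 104169 = -225222)
1/r = 1/(-225222) = -1/225222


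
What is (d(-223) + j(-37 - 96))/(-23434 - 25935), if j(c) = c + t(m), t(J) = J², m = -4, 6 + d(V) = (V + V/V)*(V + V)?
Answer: -98889/49369 ≈ -2.0031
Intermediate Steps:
d(V) = -6 + 2*V*(1 + V) (d(V) = -6 + (V + V/V)*(V + V) = -6 + (V + 1)*(2*V) = -6 + (1 + V)*(2*V) = -6 + 2*V*(1 + V))
j(c) = 16 + c (j(c) = c + (-4)² = c + 16 = 16 + c)
(d(-223) + j(-37 - 96))/(-23434 - 25935) = ((-6 + 2*(-223) + 2*(-223)²) + (16 + (-37 - 96)))/(-23434 - 25935) = ((-6 - 446 + 2*49729) + (16 - 133))/(-49369) = ((-6 - 446 + 99458) - 117)*(-1/49369) = (99006 - 117)*(-1/49369) = 98889*(-1/49369) = -98889/49369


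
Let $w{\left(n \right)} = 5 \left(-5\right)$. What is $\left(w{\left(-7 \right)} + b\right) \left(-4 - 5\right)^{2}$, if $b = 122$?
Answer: $7857$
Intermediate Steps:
$w{\left(n \right)} = -25$
$\left(w{\left(-7 \right)} + b\right) \left(-4 - 5\right)^{2} = \left(-25 + 122\right) \left(-4 - 5\right)^{2} = 97 \left(-9\right)^{2} = 97 \cdot 81 = 7857$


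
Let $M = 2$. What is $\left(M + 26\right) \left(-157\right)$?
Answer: $-4396$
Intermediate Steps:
$\left(M + 26\right) \left(-157\right) = \left(2 + 26\right) \left(-157\right) = 28 \left(-157\right) = -4396$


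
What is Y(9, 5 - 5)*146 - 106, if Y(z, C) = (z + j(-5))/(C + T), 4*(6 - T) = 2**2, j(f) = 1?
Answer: 186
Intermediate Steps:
T = 5 (T = 6 - 1/4*2**2 = 6 - 1/4*4 = 6 - 1 = 5)
Y(z, C) = (1 + z)/(5 + C) (Y(z, C) = (z + 1)/(C + 5) = (1 + z)/(5 + C))
Y(9, 5 - 5)*146 - 106 = ((1 + 9)/(5 + (5 - 5)))*146 - 106 = (10/(5 + 0))*146 - 106 = (10/5)*146 - 106 = ((1/5)*10)*146 - 106 = 2*146 - 106 = 292 - 106 = 186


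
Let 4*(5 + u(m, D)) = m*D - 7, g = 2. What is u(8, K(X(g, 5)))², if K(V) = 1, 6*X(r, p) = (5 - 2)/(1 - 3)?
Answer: 361/16 ≈ 22.563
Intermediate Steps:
X(r, p) = -¼ (X(r, p) = ((5 - 2)/(1 - 3))/6 = (3/(-2))/6 = (3*(-½))/6 = (⅙)*(-3/2) = -¼)
u(m, D) = -27/4 + D*m/4 (u(m, D) = -5 + (m*D - 7)/4 = -5 + (D*m - 7)/4 = -5 + (-7 + D*m)/4 = -5 + (-7/4 + D*m/4) = -27/4 + D*m/4)
u(8, K(X(g, 5)))² = (-27/4 + (¼)*1*8)² = (-27/4 + 2)² = (-19/4)² = 361/16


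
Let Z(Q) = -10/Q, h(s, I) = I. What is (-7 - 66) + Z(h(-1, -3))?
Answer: -209/3 ≈ -69.667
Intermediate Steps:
(-7 - 66) + Z(h(-1, -3)) = (-7 - 66) - 10/(-3) = -73 - 10*(-1/3) = -73 + 10/3 = -209/3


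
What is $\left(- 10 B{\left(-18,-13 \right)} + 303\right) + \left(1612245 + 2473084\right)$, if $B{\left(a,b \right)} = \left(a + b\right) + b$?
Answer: $4086072$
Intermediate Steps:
$B{\left(a,b \right)} = a + 2 b$
$\left(- 10 B{\left(-18,-13 \right)} + 303\right) + \left(1612245 + 2473084\right) = \left(- 10 \left(-18 + 2 \left(-13\right)\right) + 303\right) + \left(1612245 + 2473084\right) = \left(- 10 \left(-18 - 26\right) + 303\right) + 4085329 = \left(\left(-10\right) \left(-44\right) + 303\right) + 4085329 = \left(440 + 303\right) + 4085329 = 743 + 4085329 = 4086072$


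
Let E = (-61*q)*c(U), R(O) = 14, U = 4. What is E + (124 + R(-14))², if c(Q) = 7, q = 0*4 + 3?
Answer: 17763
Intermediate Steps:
q = 3 (q = 0 + 3 = 3)
E = -1281 (E = -61*3*7 = -183*7 = -1281)
E + (124 + R(-14))² = -1281 + (124 + 14)² = -1281 + 138² = -1281 + 19044 = 17763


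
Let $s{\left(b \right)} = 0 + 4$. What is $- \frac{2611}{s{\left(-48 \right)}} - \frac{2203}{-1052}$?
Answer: $- \frac{342245}{526} \approx -650.66$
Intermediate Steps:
$s{\left(b \right)} = 4$
$- \frac{2611}{s{\left(-48 \right)}} - \frac{2203}{-1052} = - \frac{2611}{4} - \frac{2203}{-1052} = \left(-2611\right) \frac{1}{4} - - \frac{2203}{1052} = - \frac{2611}{4} + \frac{2203}{1052} = - \frac{342245}{526}$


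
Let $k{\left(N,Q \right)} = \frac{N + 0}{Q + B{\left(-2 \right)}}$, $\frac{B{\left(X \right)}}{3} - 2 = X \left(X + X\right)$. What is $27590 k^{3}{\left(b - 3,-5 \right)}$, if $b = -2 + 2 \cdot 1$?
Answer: $- \frac{148986}{3125} \approx -47.676$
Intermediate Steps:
$B{\left(X \right)} = 6 + 6 X^{2}$ ($B{\left(X \right)} = 6 + 3 X \left(X + X\right) = 6 + 3 X 2 X = 6 + 3 \cdot 2 X^{2} = 6 + 6 X^{2}$)
$b = 0$ ($b = -2 + 2 = 0$)
$k{\left(N,Q \right)} = \frac{N}{30 + Q}$ ($k{\left(N,Q \right)} = \frac{N + 0}{Q + \left(6 + 6 \left(-2\right)^{2}\right)} = \frac{N}{Q + \left(6 + 6 \cdot 4\right)} = \frac{N}{Q + \left(6 + 24\right)} = \frac{N}{Q + 30} = \frac{N}{30 + Q}$)
$27590 k^{3}{\left(b - 3,-5 \right)} = 27590 \left(\frac{0 - 3}{30 - 5}\right)^{3} = 27590 \left(\frac{0 - 3}{25}\right)^{3} = 27590 \left(\left(-3\right) \frac{1}{25}\right)^{3} = 27590 \left(- \frac{3}{25}\right)^{3} = 27590 \left(- \frac{27}{15625}\right) = - \frac{148986}{3125}$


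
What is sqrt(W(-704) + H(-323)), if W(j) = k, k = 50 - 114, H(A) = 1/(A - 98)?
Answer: I*sqrt(11343845)/421 ≈ 8.0002*I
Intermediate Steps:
H(A) = 1/(-98 + A)
k = -64
W(j) = -64
sqrt(W(-704) + H(-323)) = sqrt(-64 + 1/(-98 - 323)) = sqrt(-64 + 1/(-421)) = sqrt(-64 - 1/421) = sqrt(-26945/421) = I*sqrt(11343845)/421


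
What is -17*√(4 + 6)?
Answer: -17*√10 ≈ -53.759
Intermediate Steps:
-17*√(4 + 6) = -17*√10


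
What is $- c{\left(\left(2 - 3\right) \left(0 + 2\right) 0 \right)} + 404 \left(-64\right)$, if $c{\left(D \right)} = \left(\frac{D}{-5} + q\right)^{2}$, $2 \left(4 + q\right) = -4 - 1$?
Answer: $- \frac{103593}{4} \approx -25898.0$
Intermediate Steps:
$q = - \frac{13}{2}$ ($q = -4 + \frac{-4 - 1}{2} = -4 + \frac{1}{2} \left(-5\right) = -4 - \frac{5}{2} = - \frac{13}{2} \approx -6.5$)
$c{\left(D \right)} = \left(- \frac{13}{2} - \frac{D}{5}\right)^{2}$ ($c{\left(D \right)} = \left(\frac{D}{-5} - \frac{13}{2}\right)^{2} = \left(D \left(- \frac{1}{5}\right) - \frac{13}{2}\right)^{2} = \left(- \frac{D}{5} - \frac{13}{2}\right)^{2} = \left(- \frac{13}{2} - \frac{D}{5}\right)^{2}$)
$- c{\left(\left(2 - 3\right) \left(0 + 2\right) 0 \right)} + 404 \left(-64\right) = - \frac{\left(65 + 2 \left(2 - 3\right) \left(0 + 2\right) 0\right)^{2}}{100} + 404 \left(-64\right) = - \frac{\left(65 + 2 \left(-1\right) 2 \cdot 0\right)^{2}}{100} - 25856 = - \frac{\left(65 + 2 \left(\left(-2\right) 0\right)\right)^{2}}{100} - 25856 = - \frac{\left(65 + 2 \cdot 0\right)^{2}}{100} - 25856 = - \frac{\left(65 + 0\right)^{2}}{100} - 25856 = - \frac{65^{2}}{100} - 25856 = - \frac{4225}{100} - 25856 = \left(-1\right) \frac{169}{4} - 25856 = - \frac{169}{4} - 25856 = - \frac{103593}{4}$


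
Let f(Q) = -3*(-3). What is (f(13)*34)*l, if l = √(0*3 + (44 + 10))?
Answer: 918*√6 ≈ 2248.6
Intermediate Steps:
f(Q) = 9
l = 3*√6 (l = √(0 + 54) = √54 = 3*√6 ≈ 7.3485)
(f(13)*34)*l = (9*34)*(3*√6) = 306*(3*√6) = 918*√6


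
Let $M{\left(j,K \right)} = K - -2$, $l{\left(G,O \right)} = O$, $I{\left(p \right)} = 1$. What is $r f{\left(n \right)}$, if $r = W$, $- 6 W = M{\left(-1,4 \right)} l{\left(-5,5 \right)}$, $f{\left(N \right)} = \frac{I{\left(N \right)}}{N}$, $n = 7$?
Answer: $- \frac{5}{7} \approx -0.71429$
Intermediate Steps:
$M{\left(j,K \right)} = 2 + K$ ($M{\left(j,K \right)} = K + 2 = 2 + K$)
$f{\left(N \right)} = \frac{1}{N}$ ($f{\left(N \right)} = 1 \frac{1}{N} = \frac{1}{N}$)
$W = -5$ ($W = - \frac{\left(2 + 4\right) 5}{6} = - \frac{6 \cdot 5}{6} = \left(- \frac{1}{6}\right) 30 = -5$)
$r = -5$
$r f{\left(n \right)} = - \frac{5}{7}$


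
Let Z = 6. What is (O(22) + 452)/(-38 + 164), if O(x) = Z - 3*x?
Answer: 28/9 ≈ 3.1111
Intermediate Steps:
O(x) = 6 - 3*x
(O(22) + 452)/(-38 + 164) = ((6 - 3*22) + 452)/(-38 + 164) = ((6 - 66) + 452)/126 = (-60 + 452)*(1/126) = 392*(1/126) = 28/9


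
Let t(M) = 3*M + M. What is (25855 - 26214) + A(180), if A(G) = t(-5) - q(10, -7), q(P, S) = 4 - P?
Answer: -373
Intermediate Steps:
t(M) = 4*M
A(G) = -14 (A(G) = 4*(-5) - (4 - 1*10) = -20 - (4 - 10) = -20 - 1*(-6) = -20 + 6 = -14)
(25855 - 26214) + A(180) = (25855 - 26214) - 14 = -359 - 14 = -373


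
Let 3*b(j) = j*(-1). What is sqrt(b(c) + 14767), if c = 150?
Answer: sqrt(14717) ≈ 121.31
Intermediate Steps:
b(j) = -j/3 (b(j) = (j*(-1))/3 = (-j)/3 = -j/3)
sqrt(b(c) + 14767) = sqrt(-1/3*150 + 14767) = sqrt(-50 + 14767) = sqrt(14717)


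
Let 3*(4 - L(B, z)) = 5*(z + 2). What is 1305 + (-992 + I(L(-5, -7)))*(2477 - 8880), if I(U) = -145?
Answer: 7281516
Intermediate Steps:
L(B, z) = ⅔ - 5*z/3 (L(B, z) = 4 - 5*(z + 2)/3 = 4 - 5*(2 + z)/3 = 4 - (10 + 5*z)/3 = 4 + (-10/3 - 5*z/3) = ⅔ - 5*z/3)
1305 + (-992 + I(L(-5, -7)))*(2477 - 8880) = 1305 + (-992 - 145)*(2477 - 8880) = 1305 - 1137*(-6403) = 1305 + 7280211 = 7281516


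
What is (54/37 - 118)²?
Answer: 18593344/1369 ≈ 13582.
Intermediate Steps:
(54/37 - 118)² = (-4312/37)² = 18593344/1369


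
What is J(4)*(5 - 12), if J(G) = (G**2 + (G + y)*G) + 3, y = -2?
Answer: -189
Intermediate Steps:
J(G) = 3 + G**2 + G*(-2 + G) (J(G) = (G**2 + (G - 2)*G) + 3 = (G**2 + (-2 + G)*G) + 3 = (G**2 + G*(-2 + G)) + 3 = 3 + G**2 + G*(-2 + G))
J(4)*(5 - 12) = (3 - 2*4 + 2*4**2)*(5 - 12) = (3 - 8 + 2*16)*(-7) = (3 - 8 + 32)*(-7) = 27*(-7) = -189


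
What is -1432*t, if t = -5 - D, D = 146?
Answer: 216232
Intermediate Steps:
t = -151 (t = -5 - 1*146 = -5 - 146 = -151)
-1432*t = -1432*(-151) = 216232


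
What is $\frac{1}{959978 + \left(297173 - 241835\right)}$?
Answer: $\frac{1}{1015316} \approx 9.8492 \cdot 10^{-7}$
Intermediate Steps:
$\frac{1}{959978 + \left(297173 - 241835\right)} = \frac{1}{959978 + 55338} = \frac{1}{1015316}$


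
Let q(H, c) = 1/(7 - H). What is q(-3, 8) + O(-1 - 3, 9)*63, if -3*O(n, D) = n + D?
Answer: -1049/10 ≈ -104.90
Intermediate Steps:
O(n, D) = -D/3 - n/3 (O(n, D) = -(n + D)/3 = -(D + n)/3 = -D/3 - n/3)
q(-3, 8) + O(-1 - 3, 9)*63 = -1/(-7 - 3) + (-⅓*9 - (-1 - 3)/3)*63 = -1/(-10) + (-3 - ⅓*(-4))*63 = -1*(-⅒) + (-3 + 4/3)*63 = ⅒ - 5/3*63 = ⅒ - 105 = -1049/10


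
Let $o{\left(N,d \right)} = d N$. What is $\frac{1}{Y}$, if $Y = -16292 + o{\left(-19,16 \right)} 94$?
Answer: $- \frac{1}{44868} \approx -2.2288 \cdot 10^{-5}$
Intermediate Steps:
$o{\left(N,d \right)} = N d$
$Y = -44868$ ($Y = -16292 + \left(-19\right) 16 \cdot 94 = -16292 - 28576 = -44868$)
$\frac{1}{Y} = \frac{1}{-44868} = - \frac{1}{44868}$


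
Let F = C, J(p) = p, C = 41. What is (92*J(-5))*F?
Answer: -18860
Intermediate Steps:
F = 41
(92*J(-5))*F = (92*(-5))*41 = -460*41 = -18860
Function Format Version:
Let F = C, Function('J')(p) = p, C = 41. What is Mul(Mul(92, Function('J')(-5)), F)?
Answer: -18860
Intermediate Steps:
F = 41
Mul(Mul(92, Function('J')(-5)), F) = Mul(Mul(92, -5), 41) = Mul(-460, 41) = -18860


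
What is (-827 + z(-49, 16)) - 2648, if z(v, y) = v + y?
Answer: -3508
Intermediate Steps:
(-827 + z(-49, 16)) - 2648 = (-827 + (-49 + 16)) - 2648 = (-827 - 33) - 2648 = -860 - 2648 = -3508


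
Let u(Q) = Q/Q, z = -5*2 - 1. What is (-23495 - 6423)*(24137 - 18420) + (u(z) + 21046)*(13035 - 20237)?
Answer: -322621700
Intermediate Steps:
z = -11 (z = -10 - 1 = -11)
u(Q) = 1
(-23495 - 6423)*(24137 - 18420) + (u(z) + 21046)*(13035 - 20237) = (-23495 - 6423)*(24137 - 18420) + (1 + 21046)*(13035 - 20237) = -29918*5717 + 21047*(-7202) = -171041206 - 151580494 = -322621700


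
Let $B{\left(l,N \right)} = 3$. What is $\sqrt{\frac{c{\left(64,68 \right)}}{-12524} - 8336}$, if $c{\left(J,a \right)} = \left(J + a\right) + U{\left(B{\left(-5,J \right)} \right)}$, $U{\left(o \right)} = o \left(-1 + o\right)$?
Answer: $\frac{i \sqrt{326877032462}}{6262} \approx 91.302 i$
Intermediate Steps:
$c{\left(J,a \right)} = 6 + J + a$ ($c{\left(J,a \right)} = \left(J + a\right) + 3 \left(-1 + 3\right) = \left(J + a\right) + 3 \cdot 2 = \left(J + a\right) + 6 = 6 + J + a$)
$\sqrt{\frac{c{\left(64,68 \right)}}{-12524} - 8336} = \sqrt{\frac{6 + 64 + 68}{-12524} - 8336} = \sqrt{138 \left(- \frac{1}{12524}\right) - 8336} = \sqrt{- \frac{69}{6262} - 8336} = \sqrt{- \frac{52200101}{6262}} = \frac{i \sqrt{326877032462}}{6262}$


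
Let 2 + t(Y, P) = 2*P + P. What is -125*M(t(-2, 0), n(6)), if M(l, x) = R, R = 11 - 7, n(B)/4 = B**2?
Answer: -500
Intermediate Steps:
n(B) = 4*B**2
t(Y, P) = -2 + 3*P (t(Y, P) = -2 + (2*P + P) = -2 + 3*P)
R = 4
M(l, x) = 4
-125*M(t(-2, 0), n(6)) = -125*4 = -500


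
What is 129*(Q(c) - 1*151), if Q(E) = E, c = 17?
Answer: -17286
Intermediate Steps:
129*(Q(c) - 1*151) = 129*(17 - 1*151) = 129*(17 - 151) = 129*(-134) = -17286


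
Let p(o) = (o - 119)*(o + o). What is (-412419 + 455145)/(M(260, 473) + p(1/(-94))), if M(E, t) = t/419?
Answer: 79091893092/6777067 ≈ 11671.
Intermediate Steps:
M(E, t) = t/419 (M(E, t) = t*(1/419) = t/419)
p(o) = 2*o*(-119 + o) (p(o) = (-119 + o)*(2*o) = 2*o*(-119 + o))
(-412419 + 455145)/(M(260, 473) + p(1/(-94))) = (-412419 + 455145)/((1/419)*473 + 2*(-119 + 1/(-94))/(-94)) = 42726/(473/419 + 2*(-1/94)*(-119 - 1/94)) = 42726/(473/419 + 2*(-1/94)*(-11187/94)) = 42726/(473/419 + 11187/4418) = 42726/(6777067/1851142) = 42726*(1851142/6777067) = 79091893092/6777067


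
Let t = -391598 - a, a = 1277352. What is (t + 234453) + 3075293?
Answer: 1640796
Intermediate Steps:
t = -1668950 (t = -391598 - 1*1277352 = -391598 - 1277352 = -1668950)
(t + 234453) + 3075293 = (-1668950 + 234453) + 3075293 = -1434497 + 3075293 = 1640796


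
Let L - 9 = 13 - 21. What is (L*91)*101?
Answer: 9191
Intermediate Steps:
L = 1 (L = 9 + (13 - 21) = 9 - 8 = 1)
(L*91)*101 = (1*91)*101 = 91*101 = 9191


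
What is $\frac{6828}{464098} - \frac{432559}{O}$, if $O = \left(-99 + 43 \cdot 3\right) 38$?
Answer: $- \frac{100370991431}{264535860} \approx -379.42$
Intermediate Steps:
$O = 1140$ ($O = \left(-99 + 129\right) 38 = 30 \cdot 38 = 1140$)
$\frac{6828}{464098} - \frac{432559}{O} = \frac{6828}{464098} - \frac{432559}{1140} = 6828 \cdot \frac{1}{464098} - \frac{432559}{1140} = \frac{3414}{232049} - \frac{432559}{1140} = - \frac{100370991431}{264535860}$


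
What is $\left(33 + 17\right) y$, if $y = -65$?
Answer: $-3250$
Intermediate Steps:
$\left(33 + 17\right) y = \left(33 + 17\right) \left(-65\right) = 50 \left(-65\right) = -3250$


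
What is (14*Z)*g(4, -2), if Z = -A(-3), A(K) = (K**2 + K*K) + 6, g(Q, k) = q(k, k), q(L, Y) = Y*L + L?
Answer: -672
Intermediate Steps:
q(L, Y) = L + L*Y (q(L, Y) = L*Y + L = L + L*Y)
g(Q, k) = k*(1 + k)
A(K) = 6 + 2*K**2 (A(K) = (K**2 + K**2) + 6 = 2*K**2 + 6 = 6 + 2*K**2)
Z = -24 (Z = -(6 + 2*(-3)**2) = -(6 + 2*9) = -(6 + 18) = -1*24 = -24)
(14*Z)*g(4, -2) = (14*(-24))*(-2*(1 - 2)) = -(-672)*(-1) = -336*2 = -672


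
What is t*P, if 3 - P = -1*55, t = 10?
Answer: 580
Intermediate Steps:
P = 58 (P = 3 - (-1)*55 = 3 - 1*(-55) = 3 + 55 = 58)
t*P = 10*58 = 580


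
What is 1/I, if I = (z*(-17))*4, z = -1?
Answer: 1/68 ≈ 0.014706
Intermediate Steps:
I = 68 (I = -1*(-17)*4 = 17*4 = 68)
1/I = 1/68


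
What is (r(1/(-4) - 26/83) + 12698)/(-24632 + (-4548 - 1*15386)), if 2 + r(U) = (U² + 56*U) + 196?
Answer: -1417566073/4912242784 ≈ -0.28858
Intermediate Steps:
r(U) = 194 + U² + 56*U (r(U) = -2 + ((U² + 56*U) + 196) = -2 + (196 + U² + 56*U) = 194 + U² + 56*U)
(r(1/(-4) - 26/83) + 12698)/(-24632 + (-4548 - 1*15386)) = ((194 + (1/(-4) - 26/83)² + 56*(1/(-4) - 26/83)) + 12698)/(-24632 + (-4548 - 1*15386)) = ((194 + (1*(-¼) - 26*1/83)² + 56*(1*(-¼) - 26*1/83)) + 12698)/(-24632 + (-4548 - 15386)) = ((194 + (-¼ - 26/83)² + 56*(-¼ - 26/83)) + 12698)/(-24632 - 19934) = ((194 + (-187/332)² + 56*(-187/332)) + 12698)/(-44566) = ((194 + 34969/110224 - 2618/83) + 12698)*(-1/44566) = (17941721/110224 + 12698)*(-1/44566) = (1417566073/110224)*(-1/44566) = -1417566073/4912242784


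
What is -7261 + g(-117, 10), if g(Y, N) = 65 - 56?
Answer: -7252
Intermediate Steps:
g(Y, N) = 9
-7261 + g(-117, 10) = -7261 + 9 = -7252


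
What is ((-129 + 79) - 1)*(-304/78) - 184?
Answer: 192/13 ≈ 14.769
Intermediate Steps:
((-129 + 79) - 1)*(-304/78) - 184 = (-50 - 1)*(-304*1/78) - 184 = -51*(-152/39) - 184 = 2584/13 - 184 = 192/13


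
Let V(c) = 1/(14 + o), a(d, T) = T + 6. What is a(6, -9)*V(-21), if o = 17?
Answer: -3/31 ≈ -0.096774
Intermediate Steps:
a(d, T) = 6 + T
V(c) = 1/31 (V(c) = 1/(14 + 17) = 1/31)
a(6, -9)*V(-21) = (6 - 9)*(1/31) = -3*1/31 = -3/31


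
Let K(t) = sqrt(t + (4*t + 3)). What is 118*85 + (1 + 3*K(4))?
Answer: 10031 + 3*sqrt(23) ≈ 10045.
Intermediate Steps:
K(t) = sqrt(3 + 5*t) (K(t) = sqrt(t + (3 + 4*t)) = sqrt(3 + 5*t))
118*85 + (1 + 3*K(4)) = 118*85 + (1 + 3*sqrt(3 + 5*4)) = 10030 + (1 + 3*sqrt(3 + 20)) = 10030 + (1 + 3*sqrt(23)) = 10031 + 3*sqrt(23)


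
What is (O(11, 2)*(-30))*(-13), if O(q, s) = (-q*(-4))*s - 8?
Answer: 31200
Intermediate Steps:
O(q, s) = -8 + 4*q*s (O(q, s) = (-(-4)*q)*s - 8 = (4*q)*s - 8 = 4*q*s - 8 = -8 + 4*q*s)
(O(11, 2)*(-30))*(-13) = ((-8 + 4*11*2)*(-30))*(-13) = ((-8 + 88)*(-30))*(-13) = (80*(-30))*(-13) = -2400*(-13) = 31200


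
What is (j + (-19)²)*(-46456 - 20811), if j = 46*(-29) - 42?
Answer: 68276005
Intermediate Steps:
j = -1376 (j = -1334 - 42 = -1376)
(j + (-19)²)*(-46456 - 20811) = (-1376 + (-19)²)*(-46456 - 20811) = (-1376 + 361)*(-67267) = -1015*(-67267) = 68276005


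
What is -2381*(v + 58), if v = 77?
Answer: -321435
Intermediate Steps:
-2381*(v + 58) = -2381*(77 + 58) = -2381*135 = -321435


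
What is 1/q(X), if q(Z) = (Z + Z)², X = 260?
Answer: 1/270400 ≈ 3.6982e-6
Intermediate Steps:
q(Z) = 4*Z² (q(Z) = (2*Z)² = 4*Z²)
1/q(X) = 1/(4*260²) = 1/(4*67600) = 1/270400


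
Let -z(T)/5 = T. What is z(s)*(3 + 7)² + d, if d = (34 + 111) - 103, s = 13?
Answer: -6458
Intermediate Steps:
d = 42 (d = 145 - 103 = 42)
z(T) = -5*T
z(s)*(3 + 7)² + d = (-5*13)*(3 + 7)² + 42 = -65*10² + 42 = -65*100 + 42 = -6500 + 42 = -6458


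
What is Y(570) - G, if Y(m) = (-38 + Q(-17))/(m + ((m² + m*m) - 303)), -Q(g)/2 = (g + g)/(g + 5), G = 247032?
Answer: -481762053563/1950201 ≈ -2.4703e+5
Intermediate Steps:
Q(g) = -4*g/(5 + g) (Q(g) = -2*(g + g)/(g + 5) = -2*2*g/(5 + g) = -4*g/(5 + g))
Y(m) = -131/(3*(-303 + m + 2*m²)) (Y(m) = (-38 - 4*(-17)/(5 - 17))/(m + ((m² + m*m) - 303)) = (-38 - 4*(-17)/(-12))/(m + ((m² + m²) - 303)) = (-38 - 4*(-17)*(-1/12))/(m + (2*m² - 303)) = (-38 - 17/3)/(m + (-303 + 2*m²)) = -131/(3*(-303 + m + 2*m²)))
Y(570) - G = -131/(-909 + 3*570 + 6*570²) - 1*247032 = -131/(-909 + 1710 + 6*324900) - 247032 = -131/(-909 + 1710 + 1949400) - 247032 = -131/1950201 - 247032 = -481762053563/1950201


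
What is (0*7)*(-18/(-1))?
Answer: 0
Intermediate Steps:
(0*7)*(-18/(-1)) = 0*(-18*(-1)) = 0*18 = 0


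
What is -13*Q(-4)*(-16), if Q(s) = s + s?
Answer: -1664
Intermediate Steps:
Q(s) = 2*s
-13*Q(-4)*(-16) = -26*(-4)*(-16) = -13*(-8)*(-16) = 104*(-16) = -1664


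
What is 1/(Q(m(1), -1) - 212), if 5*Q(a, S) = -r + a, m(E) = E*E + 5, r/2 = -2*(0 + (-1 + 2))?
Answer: -1/210 ≈ -0.0047619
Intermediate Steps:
r = -4 (r = 2*(-2*(0 + (-1 + 2))) = 2*(-2*(0 + 1)) = 2*(-2*1) = 2*(-2) = -4)
m(E) = 5 + E**2 (m(E) = E**2 + 5 = 5 + E**2)
Q(a, S) = 4/5 + a/5 (Q(a, S) = (-1*(-4) + a)/5 = (4 + a)/5 = 4/5 + a/5)
1/(Q(m(1), -1) - 212) = 1/((4/5 + (5 + 1**2)/5) - 212) = 1/((4/5 + (5 + 1)/5) - 212) = 1/((4/5 + (1/5)*6) - 212) = 1/((4/5 + 6/5) - 212) = 1/(2 - 212) = 1/(-210) = -1/210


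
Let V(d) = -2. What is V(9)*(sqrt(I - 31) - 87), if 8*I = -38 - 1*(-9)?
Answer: 174 - I*sqrt(554)/2 ≈ 174.0 - 11.769*I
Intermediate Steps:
I = -29/8 (I = (-38 - 1*(-9))/8 = (-38 + 9)/8 = (1/8)*(-29) = -29/8 ≈ -3.6250)
V(9)*(sqrt(I - 31) - 87) = -2*(sqrt(-29/8 - 31) - 87) = -2*(sqrt(-277/8) - 87) = -2*(I*sqrt(554)/4 - 87) = -2*(-87 + I*sqrt(554)/4) = 174 - I*sqrt(554)/2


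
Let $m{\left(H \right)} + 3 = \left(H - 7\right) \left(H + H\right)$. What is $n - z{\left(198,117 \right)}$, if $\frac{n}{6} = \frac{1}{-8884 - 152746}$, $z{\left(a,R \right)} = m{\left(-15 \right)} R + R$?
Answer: $- \frac{6221623593}{80815} \approx -76986.0$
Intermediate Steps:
$m{\left(H \right)} = -3 + 2 H \left(-7 + H\right)$ ($m{\left(H \right)} = -3 + \left(H - 7\right) \left(H + H\right) = -3 + \left(-7 + H\right) 2 H = -3 + 2 H \left(-7 + H\right)$)
$z{\left(a,R \right)} = 658 R$ ($z{\left(a,R \right)} = \left(-3 - -210 + 2 \left(-15\right)^{2}\right) R + R = \left(-3 + 210 + 2 \cdot 225\right) R + R = \left(-3 + 210 + 450\right) R + R = 657 R + R = 658 R$)
$n = - \frac{3}{80815}$ ($n = \frac{6}{-8884 - 152746} = \frac{6}{-161630} = 6 \left(- \frac{1}{161630}\right) = - \frac{3}{80815} \approx -3.7122 \cdot 10^{-5}$)
$n - z{\left(198,117 \right)} = - \frac{3}{80815} - 658 \cdot 117 = - \frac{3}{80815} - 76986 = - \frac{6221623593}{80815}$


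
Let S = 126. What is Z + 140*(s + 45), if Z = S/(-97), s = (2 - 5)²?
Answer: 733194/97 ≈ 7558.7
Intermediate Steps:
s = 9 (s = (-3)² = 9)
Z = -126/97 (Z = 126/(-97) = 126*(-1/97) = -126/97 ≈ -1.2990)
Z + 140*(s + 45) = -126/97 + 140*(9 + 45) = -126/97 + 140*54 = -126/97 + 7560 = 733194/97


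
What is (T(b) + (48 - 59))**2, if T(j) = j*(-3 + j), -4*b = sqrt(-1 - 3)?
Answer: 1989/16 - 135*I/4 ≈ 124.31 - 33.75*I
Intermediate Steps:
b = -I/2 (b = -sqrt(-1 - 3)/4 = -I/2 ≈ -0.5*I)
(T(b) + (48 - 59))**2 = ((-I/2)*(-3 - I/2) + (48 - 59))**2 = (-I*(-3 - I/2)/2 - 11)**2 = (-11 - I*(-3 - I/2)/2)**2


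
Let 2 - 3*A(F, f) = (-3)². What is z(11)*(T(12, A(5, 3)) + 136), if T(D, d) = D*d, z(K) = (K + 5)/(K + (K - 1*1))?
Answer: 576/7 ≈ 82.286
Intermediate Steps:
A(F, f) = -7/3 (A(F, f) = ⅔ - ⅓*(-3)² = ⅔ - ⅓*9 = ⅔ - 3 = -7/3)
z(K) = (5 + K)/(-1 + 2*K) (z(K) = (5 + K)/(K + (K - 1)) = (5 + K)/(K + (-1 + K)) = (5 + K)/(-1 + 2*K))
z(11)*(T(12, A(5, 3)) + 136) = ((5 + 11)/(-1 + 2*11))*(12*(-7/3) + 136) = (16/(-1 + 22))*(-28 + 136) = (16/21)*108 = 576/7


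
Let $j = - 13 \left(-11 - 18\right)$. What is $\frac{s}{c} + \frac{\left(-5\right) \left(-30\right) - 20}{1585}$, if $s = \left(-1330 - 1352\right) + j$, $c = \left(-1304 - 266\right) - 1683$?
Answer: $\frac{815263}{1031201} \approx 0.7906$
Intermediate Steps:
$c = -3253$ ($c = -1570 - 1683 = -3253$)
$j = 377$ ($j = \left(-13\right) \left(-29\right) = 377$)
$s = -2305$ ($s = \left(-1330 - 1352\right) + 377 = -2682 + 377 = -2305$)
$\frac{s}{c} + \frac{\left(-5\right) \left(-30\right) - 20}{1585} = - \frac{2305}{-3253} + \frac{\left(-5\right) \left(-30\right) - 20}{1585} = \left(-2305\right) \left(- \frac{1}{3253}\right) + \left(150 - 20\right) \frac{1}{1585} = \frac{2305}{3253} + 130 \cdot \frac{1}{1585} = \frac{2305}{3253} + \frac{26}{317} = \frac{815263}{1031201}$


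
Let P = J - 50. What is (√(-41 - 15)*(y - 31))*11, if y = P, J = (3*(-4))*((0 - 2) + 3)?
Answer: -2046*I*√14 ≈ -7655.4*I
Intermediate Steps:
J = -12 (J = -12*(-2 + 3) = -12*1 = -12)
P = -62 (P = -12 - 50 = -62)
y = -62
(√(-41 - 15)*(y - 31))*11 = (√(-41 - 15)*(-62 - 31))*11 = (√(-56)*(-93))*11 = ((2*I*√14)*(-93))*11 = -186*I*√14*11 = -2046*I*√14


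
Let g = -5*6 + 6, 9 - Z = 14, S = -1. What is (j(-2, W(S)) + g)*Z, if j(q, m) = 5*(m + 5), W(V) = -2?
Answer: 45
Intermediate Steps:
Z = -5 (Z = 9 - 1*14 = 9 - 14 = -5)
j(q, m) = 25 + 5*m (j(q, m) = 5*(5 + m) = 25 + 5*m)
g = -24 (g = -30 + 6 = -24)
(j(-2, W(S)) + g)*Z = ((25 + 5*(-2)) - 24)*(-5) = ((25 - 10) - 24)*(-5) = (15 - 24)*(-5) = -9*(-5) = 45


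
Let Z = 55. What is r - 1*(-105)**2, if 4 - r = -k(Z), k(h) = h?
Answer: -10966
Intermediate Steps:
r = 59 (r = 4 - (-1)*55 = 4 - 1*(-55) = 4 + 55 = 59)
r - 1*(-105)**2 = 59 - 1*(-105)**2 = 59 - 1*11025 = 59 - 11025 = -10966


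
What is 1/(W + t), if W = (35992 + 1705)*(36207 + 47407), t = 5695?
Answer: 1/3152002653 ≈ 3.1726e-10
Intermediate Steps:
W = 3151996958 (W = 37697*83614 = 3151996958)
1/(W + t) = 1/(3151996958 + 5695) = 1/3152002653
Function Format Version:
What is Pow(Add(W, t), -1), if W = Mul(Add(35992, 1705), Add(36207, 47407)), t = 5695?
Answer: Rational(1, 3152002653) ≈ 3.1726e-10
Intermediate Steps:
W = 3151996958 (W = Mul(37697, 83614) = 3151996958)
Pow(Add(W, t), -1) = Pow(Add(3151996958, 5695), -1) = Pow(3152002653, -1) = Rational(1, 3152002653)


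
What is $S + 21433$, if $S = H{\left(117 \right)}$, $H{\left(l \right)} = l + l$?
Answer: $21667$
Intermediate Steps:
$H{\left(l \right)} = 2 l$
$S = 234$ ($S = 2 \cdot 117 = 234$)
$S + 21433 = 234 + 21433 = 21667$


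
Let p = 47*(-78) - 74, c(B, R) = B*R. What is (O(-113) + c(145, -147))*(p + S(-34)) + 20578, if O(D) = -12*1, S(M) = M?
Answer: 80508676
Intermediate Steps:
O(D) = -12
p = -3740 (p = -3666 - 74 = -3740)
(O(-113) + c(145, -147))*(p + S(-34)) + 20578 = (-12 + 145*(-147))*(-3740 - 34) + 20578 = (-12 - 21315)*(-3774) + 20578 = -21327*(-3774) + 20578 = 80488098 + 20578 = 80508676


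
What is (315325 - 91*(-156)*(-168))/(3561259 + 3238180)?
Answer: -2069603/6799439 ≈ -0.30438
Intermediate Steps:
(315325 - 91*(-156)*(-168))/(3561259 + 3238180) = (315325 + 14196*(-168))/6799439 = (315325 - 2384928)*(1/6799439) = -2069603*1/6799439 = -2069603/6799439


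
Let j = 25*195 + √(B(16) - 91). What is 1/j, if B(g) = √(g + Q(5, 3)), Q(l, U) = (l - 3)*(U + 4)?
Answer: 1/(4875 + I*√(91 - √30)) ≈ 0.00020513 - 3.891e-7*I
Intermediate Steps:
Q(l, U) = (-3 + l)*(4 + U)
B(g) = √(14 + g) (B(g) = √(g + (-12 - 3*3 + 4*5 + 3*5)) = √(g + (-12 - 9 + 20 + 15)) = √(g + 14) = √(14 + g))
j = 4875 + √(-91 + √30) (j = 25*195 + √(√(14 + 16) - 91) = 4875 + √(√30 - 91) = 4875 + √(-91 + √30) ≈ 4875.0 + 9.2478*I)
1/j = 1/(4875 + √(-91 + √30))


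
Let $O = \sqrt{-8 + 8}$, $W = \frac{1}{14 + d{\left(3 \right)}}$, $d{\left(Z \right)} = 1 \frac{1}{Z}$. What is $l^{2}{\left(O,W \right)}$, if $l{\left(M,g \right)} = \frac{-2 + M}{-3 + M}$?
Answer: $\frac{4}{9} \approx 0.44444$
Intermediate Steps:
$d{\left(Z \right)} = \frac{1}{Z}$
$W = \frac{3}{43}$ ($W = \frac{1}{14 + \frac{1}{3}} = \frac{1}{\frac{43}{3}} = \frac{3}{43} \approx 0.069767$)
$O = 0$ ($O = \sqrt{0} = 0$)
$l{\left(M,g \right)} = \frac{-2 + M}{-3 + M}$
$l^{2}{\left(O,W \right)} = \left(\frac{-2 + 0}{-3 + 0}\right)^{2} = \left(\frac{1}{-3} \left(-2\right)\right)^{2} = \left(\left(- \frac{1}{3}\right) \left(-2\right)\right)^{2} = \left(\frac{2}{3}\right)^{2} = \frac{4}{9}$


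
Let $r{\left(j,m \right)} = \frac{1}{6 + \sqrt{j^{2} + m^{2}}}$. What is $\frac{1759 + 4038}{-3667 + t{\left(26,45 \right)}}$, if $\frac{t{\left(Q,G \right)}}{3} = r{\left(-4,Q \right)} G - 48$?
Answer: $- \frac{14497288322}{9533716571} - \frac{1565190 \sqrt{173}}{9533716571} \approx -1.5228$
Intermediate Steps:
$t{\left(Q,G \right)} = -144 + \frac{3 G}{6 + \sqrt{16 + Q^{2}}}$ ($t{\left(Q,G \right)} = 3 \left(\frac{G}{6 + \sqrt{\left(-4\right)^{2} + Q^{2}}} - 48\right) = 3 \left(\frac{G}{6 + \sqrt{16 + Q^{2}}} - 48\right) = 3 \left(-48 + \frac{G}{6 + \sqrt{16 + Q^{2}}}\right) = -144 + \frac{3 G}{6 + \sqrt{16 + Q^{2}}}$)
$\frac{1759 + 4038}{-3667 + t{\left(26,45 \right)}} = \frac{1759 + 4038}{-3667 + \frac{3 \left(-288 + 45 - 48 \sqrt{16 + 26^{2}}\right)}{6 + \sqrt{16 + 26^{2}}}} = \frac{5797}{-3667 + \frac{3 \left(-288 + 45 - 48 \sqrt{16 + 676}\right)}{6 + \sqrt{16 + 676}}} = \frac{5797}{-3667 + \frac{3 \left(-288 + 45 - 48 \sqrt{692}\right)}{6 + \sqrt{692}}} = \frac{5797}{-3667 + \frac{3 \left(-288 + 45 - 48 \cdot 2 \sqrt{173}\right)}{6 + 2 \sqrt{173}}} = \frac{5797}{-3667 + \frac{3 \left(-288 + 45 - 96 \sqrt{173}\right)}{6 + 2 \sqrt{173}}} = \frac{5797}{-3667 + \frac{3 \left(-243 - 96 \sqrt{173}\right)}{6 + 2 \sqrt{173}}}$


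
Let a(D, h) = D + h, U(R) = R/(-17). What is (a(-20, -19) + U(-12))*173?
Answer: -112623/17 ≈ -6624.9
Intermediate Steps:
U(R) = -R/17 (U(R) = R*(-1/17) = -R/17)
(a(-20, -19) + U(-12))*173 = ((-20 - 19) - 1/17*(-12))*173 = (-39 + 12/17)*173 = -651/17*173 = -112623/17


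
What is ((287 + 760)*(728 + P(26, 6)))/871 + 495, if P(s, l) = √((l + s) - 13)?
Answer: 91797/67 + 1047*√19/871 ≈ 1375.3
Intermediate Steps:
P(s, l) = √(-13 + l + s)
((287 + 760)*(728 + P(26, 6)))/871 + 495 = ((287 + 760)*(728 + √(-13 + 6 + 26)))/871 + 495 = (1047*(728 + √19))/871 + 495 = (762216 + 1047*√19)/871 + 495 = (58632/67 + 1047*√19/871) + 495 = 91797/67 + 1047*√19/871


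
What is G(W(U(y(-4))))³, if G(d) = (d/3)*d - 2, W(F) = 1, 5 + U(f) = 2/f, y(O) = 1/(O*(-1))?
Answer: -125/27 ≈ -4.6296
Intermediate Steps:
y(O) = -1/O (y(O) = 1/(-O) = -1/O)
U(f) = -5 + 2/f
G(d) = -2 + d²/3 (G(d) = (d*(⅓))*d - 2 = (d/3)*d - 2 = d²/3 - 2 = -2 + d²/3)
G(W(U(y(-4))))³ = (-2 + (⅓)*1²)³ = (-2 + (⅓)*1)³ = (-2 + ⅓)³ = (-5/3)³ = -125/27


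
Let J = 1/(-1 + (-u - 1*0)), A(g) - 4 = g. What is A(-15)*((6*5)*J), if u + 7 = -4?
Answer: -33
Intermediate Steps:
u = -11 (u = -7 - 4 = -11)
A(g) = 4 + g
J = ⅒ (J = 1/(-1 + (-1*(-11) - 1*0)) = 1/(-1 + (11 + 0)) = 1/(-1 + 11) = 1/10 = ⅒ ≈ 0.10000)
A(-15)*((6*5)*J) = (4 - 15)*((6*5)*(⅒)) = -330/10 = -11*3 = -33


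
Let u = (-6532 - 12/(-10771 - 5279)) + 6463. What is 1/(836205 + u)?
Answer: 2675/2236663802 ≈ 1.1960e-6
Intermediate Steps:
u = -184573/2675 (u = (-6532 - 12/(-16050)) + 6463 = (-6532 - 12*(-1/16050)) + 6463 = (-6532 + 2/2675) + 6463 = -17473098/2675 + 6463 = -184573/2675 ≈ -68.999)
1/(836205 + u) = 1/(836205 - 184573/2675) = 1/(2236663802/2675) = 2675/2236663802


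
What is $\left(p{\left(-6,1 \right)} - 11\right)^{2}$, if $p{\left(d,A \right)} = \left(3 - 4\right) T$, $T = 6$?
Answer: $289$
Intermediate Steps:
$p{\left(d,A \right)} = -6$ ($p{\left(d,A \right)} = \left(3 - 4\right) 6 = \left(-1\right) 6 = -6$)
$\left(p{\left(-6,1 \right)} - 11\right)^{2} = \left(-6 - 11\right)^{2} = \left(-17\right)^{2} = 289$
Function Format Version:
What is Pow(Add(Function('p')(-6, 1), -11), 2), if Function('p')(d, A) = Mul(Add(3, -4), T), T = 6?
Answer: 289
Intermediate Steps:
Function('p')(d, A) = -6 (Function('p')(d, A) = Mul(Add(3, -4), 6) = Mul(-1, 6) = -6)
Pow(Add(Function('p')(-6, 1), -11), 2) = Pow(Add(-6, -11), 2) = Pow(-17, 2) = 289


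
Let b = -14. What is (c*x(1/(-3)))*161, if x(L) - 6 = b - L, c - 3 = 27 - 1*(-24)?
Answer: -66654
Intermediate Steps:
c = 54 (c = 3 + (27 - 1*(-24)) = 3 + (27 + 24) = 3 + 51 = 54)
x(L) = -8 - L (x(L) = 6 + (-14 - L) = -8 - L)
(c*x(1/(-3)))*161 = (54*(-8 - 1/(-3)))*161 = (54*(-8 - 1*(-1/3)))*161 = (54*(-8 + 1/3))*161 = (54*(-23/3))*161 = -414*161 = -66654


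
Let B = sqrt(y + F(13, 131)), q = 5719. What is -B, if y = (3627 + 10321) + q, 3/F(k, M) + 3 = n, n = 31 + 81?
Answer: -sqrt(233663954)/109 ≈ -140.24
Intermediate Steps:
n = 112
F(k, M) = 3/109 (F(k, M) = 3/(-3 + 112) = 3/109)
y = 19667 (y = (3627 + 10321) + 5719 = 13948 + 5719 = 19667)
B = sqrt(233663954)/109 (B = sqrt(19667 + 3/109) = sqrt(2143706/109) = sqrt(233663954)/109 ≈ 140.24)
-B = -sqrt(233663954)/109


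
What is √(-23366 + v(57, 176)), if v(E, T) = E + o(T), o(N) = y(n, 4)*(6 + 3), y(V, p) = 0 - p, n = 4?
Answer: I*√23345 ≈ 152.79*I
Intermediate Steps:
y(V, p) = -p
o(N) = -36 (o(N) = (-1*4)*(6 + 3) = -4*9 = -36)
v(E, T) = -36 + E (v(E, T) = E - 36 = -36 + E)
√(-23366 + v(57, 176)) = √(-23366 + (-36 + 57)) = √(-23366 + 21) = √(-23345) = I*√23345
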